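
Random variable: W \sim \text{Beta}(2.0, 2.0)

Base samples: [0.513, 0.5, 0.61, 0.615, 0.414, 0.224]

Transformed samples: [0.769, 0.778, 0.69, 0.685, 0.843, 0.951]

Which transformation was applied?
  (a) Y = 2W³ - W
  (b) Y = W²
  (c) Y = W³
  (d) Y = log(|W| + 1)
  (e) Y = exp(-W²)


Checking option (e) Y = exp(-W²):
  W = 0.513 -> Y = 0.769 ✓
  W = 0.5 -> Y = 0.778 ✓
  W = 0.61 -> Y = 0.69 ✓
All samples match this transformation.

(e) exp(-W²)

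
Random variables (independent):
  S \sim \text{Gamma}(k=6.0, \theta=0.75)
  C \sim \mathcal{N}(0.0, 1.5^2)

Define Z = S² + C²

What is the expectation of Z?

E[Z] = E[S²] + E[C²]
E[S²] = Var(S) + E[S]² = 3.375 + 20.25 = 23.625
E[C²] = Var(C) + E[C]² = 2.25 + 0 = 2.25
E[Z] = 23.625 + 2.25 = 25.875

25.875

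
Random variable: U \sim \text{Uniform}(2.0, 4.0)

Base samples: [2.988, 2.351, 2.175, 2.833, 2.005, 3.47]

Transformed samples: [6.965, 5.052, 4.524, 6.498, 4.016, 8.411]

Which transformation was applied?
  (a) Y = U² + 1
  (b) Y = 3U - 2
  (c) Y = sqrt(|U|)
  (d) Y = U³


Checking option (b) Y = 3U - 2:
  U = 2.988 -> Y = 6.965 ✓
  U = 2.351 -> Y = 5.052 ✓
  U = 2.175 -> Y = 4.524 ✓
All samples match this transformation.

(b) 3U - 2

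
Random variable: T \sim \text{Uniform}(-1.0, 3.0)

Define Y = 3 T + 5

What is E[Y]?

For Y = 3T + 5:
E[Y] = 3 * E[T] + 5
E[T] = (-1 + 3)/2 = 1
E[Y] = 3 * 1 + 5 = 8

8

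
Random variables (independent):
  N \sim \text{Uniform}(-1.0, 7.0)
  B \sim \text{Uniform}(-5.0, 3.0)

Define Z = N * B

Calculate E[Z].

For independent RVs: E[XY] = E[X]*E[Y]
E[N] = 3
E[B] = -1
E[Z] = 3 * (-1) = -3

-3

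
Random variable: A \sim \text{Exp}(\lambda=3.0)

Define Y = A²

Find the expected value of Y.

E[A²] = Var(A) + (E[A])² = 0.11111111 + 0.11111111 = 0.22222222

0.22222222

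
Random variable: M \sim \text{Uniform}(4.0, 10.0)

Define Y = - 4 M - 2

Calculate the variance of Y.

For Y = aM + b: Var(Y) = a² * Var(M)
Var(M) = (10 - 4)^2/12 = 3
Var(Y) = (-4)² * 3 = 16 * 3 = 48

48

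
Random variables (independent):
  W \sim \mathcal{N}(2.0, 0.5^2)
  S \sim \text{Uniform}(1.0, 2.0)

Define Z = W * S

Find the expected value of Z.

For independent RVs: E[XY] = E[X]*E[Y]
E[W] = 2
E[S] = 1.5
E[Z] = 2 * 1.5 = 3

3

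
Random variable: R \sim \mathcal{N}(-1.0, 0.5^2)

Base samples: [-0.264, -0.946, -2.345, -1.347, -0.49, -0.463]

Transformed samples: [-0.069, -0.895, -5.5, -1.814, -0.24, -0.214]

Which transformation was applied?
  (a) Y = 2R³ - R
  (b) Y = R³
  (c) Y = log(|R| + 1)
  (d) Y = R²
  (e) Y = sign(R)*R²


Checking option (e) Y = sign(R)*R²:
  R = -0.264 -> Y = -0.069 ✓
  R = -0.946 -> Y = -0.895 ✓
  R = -2.345 -> Y = -5.5 ✓
All samples match this transformation.

(e) sign(R)*R²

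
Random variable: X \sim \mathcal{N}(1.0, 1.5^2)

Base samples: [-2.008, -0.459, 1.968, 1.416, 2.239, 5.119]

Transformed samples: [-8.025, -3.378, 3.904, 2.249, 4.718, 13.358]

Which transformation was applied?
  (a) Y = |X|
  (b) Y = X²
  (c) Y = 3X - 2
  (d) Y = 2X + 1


Checking option (c) Y = 3X - 2:
  X = -2.008 -> Y = -8.025 ✓
  X = -0.459 -> Y = -3.378 ✓
  X = 1.968 -> Y = 3.904 ✓
All samples match this transformation.

(c) 3X - 2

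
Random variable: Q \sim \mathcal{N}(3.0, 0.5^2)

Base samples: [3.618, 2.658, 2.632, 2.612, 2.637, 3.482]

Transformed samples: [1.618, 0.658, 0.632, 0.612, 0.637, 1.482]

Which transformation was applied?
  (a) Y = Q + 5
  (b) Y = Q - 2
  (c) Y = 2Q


Checking option (b) Y = Q - 2:
  Q = 3.618 -> Y = 1.618 ✓
  Q = 2.658 -> Y = 0.658 ✓
  Q = 2.632 -> Y = 0.632 ✓
All samples match this transformation.

(b) Q - 2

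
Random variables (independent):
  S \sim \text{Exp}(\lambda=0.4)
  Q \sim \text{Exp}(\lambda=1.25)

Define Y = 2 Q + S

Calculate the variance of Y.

For independent RVs: Var(aX + bY) = a²Var(X) + b²Var(Y)
Var(S) = 6.25
Var(Q) = 0.64
Var(Y) = 1²*6.25 + 2²*0.64
= 1*6.25 + 4*0.64 = 8.81

8.81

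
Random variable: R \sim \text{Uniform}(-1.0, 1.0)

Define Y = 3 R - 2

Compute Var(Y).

For Y = aR + b: Var(Y) = a² * Var(R)
Var(R) = (1 + 1)^2/12 = 0.33333333
Var(Y) = 3² * 0.33333333 = 9 * 0.33333333 = 3

3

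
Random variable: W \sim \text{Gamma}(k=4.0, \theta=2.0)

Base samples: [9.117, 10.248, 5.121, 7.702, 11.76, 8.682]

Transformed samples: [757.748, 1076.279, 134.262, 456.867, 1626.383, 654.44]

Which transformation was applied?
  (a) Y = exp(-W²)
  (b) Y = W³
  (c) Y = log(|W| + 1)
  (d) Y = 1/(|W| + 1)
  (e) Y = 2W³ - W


Checking option (b) Y = W³:
  W = 9.117 -> Y = 757.748 ✓
  W = 10.248 -> Y = 1076.279 ✓
  W = 5.121 -> Y = 134.262 ✓
All samples match this transformation.

(b) W³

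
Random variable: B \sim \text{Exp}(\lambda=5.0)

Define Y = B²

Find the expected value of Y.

Using E[X²] = Var(X) + (E[X])²:
E[B] = 0.2
Var(B) = 1/5.0^2 = 0.04
E[B²] = 0.04 + 0.2² = 0.04 + 0.04 = 0.08

0.08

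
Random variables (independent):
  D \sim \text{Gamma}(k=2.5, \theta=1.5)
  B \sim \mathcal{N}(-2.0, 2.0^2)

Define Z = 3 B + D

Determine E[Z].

E[Z] = 1*E[D] + 3*E[B]
E[D] = 3.75
E[B] = -2
E[Z] = 1*3.75 + 3*(-2) = -2.25

-2.25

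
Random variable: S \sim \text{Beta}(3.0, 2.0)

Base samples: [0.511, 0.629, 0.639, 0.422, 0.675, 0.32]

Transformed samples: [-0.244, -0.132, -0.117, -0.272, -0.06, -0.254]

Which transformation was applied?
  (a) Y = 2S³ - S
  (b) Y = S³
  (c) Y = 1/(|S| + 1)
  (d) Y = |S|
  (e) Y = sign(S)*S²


Checking option (a) Y = 2S³ - S:
  S = 0.511 -> Y = -0.244 ✓
  S = 0.629 -> Y = -0.132 ✓
  S = 0.639 -> Y = -0.117 ✓
All samples match this transformation.

(a) 2S³ - S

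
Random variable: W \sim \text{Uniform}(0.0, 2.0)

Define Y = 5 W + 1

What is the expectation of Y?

For Y = 5W + 1:
E[Y] = 5 * E[W] + 1
E[W] = (0 + 2)/2 = 1
E[Y] = 5 * 1 + 1 = 6

6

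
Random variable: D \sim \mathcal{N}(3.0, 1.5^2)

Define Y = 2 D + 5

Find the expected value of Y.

For Y = 2D + 5:
E[Y] = 2 * E[D] + 5
E[D] = 3.0 = 3
E[Y] = 2 * 3 + 5 = 11

11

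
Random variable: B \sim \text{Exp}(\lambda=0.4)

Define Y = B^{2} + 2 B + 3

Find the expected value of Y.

E[Y] = 1*E[B²] + 2*E[B] + 3
E[B] = 2.5
E[B²] = Var(B) + (E[B])² = 6.25 + 6.25 = 12.5
E[Y] = 1*12.5 + 2*2.5 + 3 = 20.5

20.5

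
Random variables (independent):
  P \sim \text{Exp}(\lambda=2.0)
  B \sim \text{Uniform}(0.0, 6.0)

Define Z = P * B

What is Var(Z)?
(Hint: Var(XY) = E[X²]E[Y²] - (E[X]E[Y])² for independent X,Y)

Var(XY) = E[X²]E[Y²] - (E[X]E[Y])²
E[P] = 0.5, Var(P) = 0.25
E[B] = 3, Var(B) = 3
E[P²] = 0.25 + 0.5² = 0.5
E[B²] = 3 + 3² = 12
Var(Z) = 0.5*12 - (0.5*3)²
= 6 - 2.25 = 3.75

3.75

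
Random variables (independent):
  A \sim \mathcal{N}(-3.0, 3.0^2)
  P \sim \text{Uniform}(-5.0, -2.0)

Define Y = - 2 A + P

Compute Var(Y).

For independent RVs: Var(aX + bY) = a²Var(X) + b²Var(Y)
Var(A) = 9
Var(P) = 0.75
Var(Y) = (-2)²*9 + 1²*0.75
= 4*9 + 1*0.75 = 36.75

36.75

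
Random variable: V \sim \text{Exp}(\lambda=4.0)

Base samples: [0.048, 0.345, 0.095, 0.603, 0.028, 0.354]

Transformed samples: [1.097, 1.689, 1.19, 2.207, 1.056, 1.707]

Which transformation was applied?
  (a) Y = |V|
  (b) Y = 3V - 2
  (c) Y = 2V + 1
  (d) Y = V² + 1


Checking option (c) Y = 2V + 1:
  V = 0.048 -> Y = 1.097 ✓
  V = 0.345 -> Y = 1.689 ✓
  V = 0.095 -> Y = 1.19 ✓
All samples match this transformation.

(c) 2V + 1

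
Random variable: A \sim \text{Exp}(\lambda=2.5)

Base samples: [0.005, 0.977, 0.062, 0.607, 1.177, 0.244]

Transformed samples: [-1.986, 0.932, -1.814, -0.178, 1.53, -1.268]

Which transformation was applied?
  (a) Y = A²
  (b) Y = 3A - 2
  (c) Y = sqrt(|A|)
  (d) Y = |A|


Checking option (b) Y = 3A - 2:
  A = 0.005 -> Y = -1.986 ✓
  A = 0.977 -> Y = 0.932 ✓
  A = 0.062 -> Y = -1.814 ✓
All samples match this transformation.

(b) 3A - 2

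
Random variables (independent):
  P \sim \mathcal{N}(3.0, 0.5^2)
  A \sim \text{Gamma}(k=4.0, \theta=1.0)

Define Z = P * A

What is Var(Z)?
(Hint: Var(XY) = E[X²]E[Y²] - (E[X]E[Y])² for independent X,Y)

Var(XY) = E[X²]E[Y²] - (E[X]E[Y])²
E[P] = 3, Var(P) = 0.25
E[A] = 4, Var(A) = 4
E[P²] = 0.25 + 3² = 9.25
E[A²] = 4 + 4² = 20
Var(Z) = 9.25*20 - (3*4)²
= 185 - 144 = 41

41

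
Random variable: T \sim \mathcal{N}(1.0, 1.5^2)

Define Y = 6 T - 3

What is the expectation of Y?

For Y = 6T - 3:
E[Y] = 6 * E[T] - 3
E[T] = 1.0 = 1
E[Y] = 6 * 1 - 3 = 3

3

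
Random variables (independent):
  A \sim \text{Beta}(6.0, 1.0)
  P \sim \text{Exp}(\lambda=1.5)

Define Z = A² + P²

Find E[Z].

E[Z] = E[A²] + E[P²]
E[A²] = Var(A) + E[A]² = 0.015306122 + 0.73469388 = 0.75
E[P²] = Var(P) + E[P]² = 0.44444444 + 0.44444444 = 0.88888889
E[Z] = 0.75 + 0.88888889 = 1.6388889

1.6388889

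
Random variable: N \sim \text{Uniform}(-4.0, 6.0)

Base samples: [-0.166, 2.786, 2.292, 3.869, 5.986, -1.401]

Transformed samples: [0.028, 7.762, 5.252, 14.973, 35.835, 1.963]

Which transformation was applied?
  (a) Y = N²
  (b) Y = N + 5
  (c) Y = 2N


Checking option (a) Y = N²:
  N = -0.166 -> Y = 0.028 ✓
  N = 2.786 -> Y = 7.762 ✓
  N = 2.292 -> Y = 5.252 ✓
All samples match this transformation.

(a) N²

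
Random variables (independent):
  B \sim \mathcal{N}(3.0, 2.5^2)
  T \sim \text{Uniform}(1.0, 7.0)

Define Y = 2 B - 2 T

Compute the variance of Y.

For independent RVs: Var(aX + bY) = a²Var(X) + b²Var(Y)
Var(B) = 6.25
Var(T) = 3
Var(Y) = 2²*6.25 + (-2)²*3
= 4*6.25 + 4*3 = 37

37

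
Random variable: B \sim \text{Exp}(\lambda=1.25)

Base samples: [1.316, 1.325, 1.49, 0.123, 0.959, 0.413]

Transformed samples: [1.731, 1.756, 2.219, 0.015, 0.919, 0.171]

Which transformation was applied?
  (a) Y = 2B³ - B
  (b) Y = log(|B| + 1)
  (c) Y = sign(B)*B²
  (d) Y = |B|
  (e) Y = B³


Checking option (c) Y = sign(B)*B²:
  B = 1.316 -> Y = 1.731 ✓
  B = 1.325 -> Y = 1.756 ✓
  B = 1.49 -> Y = 2.219 ✓
All samples match this transformation.

(c) sign(B)*B²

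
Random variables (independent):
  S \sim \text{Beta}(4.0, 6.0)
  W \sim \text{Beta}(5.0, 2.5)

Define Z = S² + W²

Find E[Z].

E[Z] = E[S²] + E[W²]
E[S²] = Var(S) + E[S]² = 0.021818182 + 0.16 = 0.18181818
E[W²] = Var(W) + E[W]² = 0.026143791 + 0.44444444 = 0.47058824
E[Z] = 0.18181818 + 0.47058824 = 0.65240642

0.65240642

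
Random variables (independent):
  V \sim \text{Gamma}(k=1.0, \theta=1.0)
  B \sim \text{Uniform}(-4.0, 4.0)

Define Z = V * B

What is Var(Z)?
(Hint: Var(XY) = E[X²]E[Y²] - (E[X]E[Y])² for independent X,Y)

Var(XY) = E[X²]E[Y²] - (E[X]E[Y])²
E[V] = 1, Var(V) = 1
E[B] = 0, Var(B) = 5.3333333
E[V²] = 1 + 1² = 2
E[B²] = 5.3333333 + 0² = 5.3333333
Var(Z) = 2*5.3333333 - (1*0)²
= 10.666667 - 0 = 10.666667

10.666667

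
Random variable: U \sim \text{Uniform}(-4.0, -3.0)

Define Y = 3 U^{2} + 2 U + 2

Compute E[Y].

E[Y] = 3*E[U²] + 2*E[U] + 2
E[U] = -3.5
E[U²] = Var(U) + (E[U])² = 0.083333333 + 12.25 = 12.333333
E[Y] = 3*12.333333 + 2*(-3.5) + 2 = 32

32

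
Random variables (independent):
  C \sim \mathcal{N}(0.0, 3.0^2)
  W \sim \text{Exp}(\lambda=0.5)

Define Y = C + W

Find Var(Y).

For independent RVs: Var(aX + bY) = a²Var(X) + b²Var(Y)
Var(C) = 9
Var(W) = 4
Var(Y) = 1²*9 + 1²*4
= 1*9 + 1*4 = 13

13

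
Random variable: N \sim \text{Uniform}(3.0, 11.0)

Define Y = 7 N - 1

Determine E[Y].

For Y = 7N - 1:
E[Y] = 7 * E[N] - 1
E[N] = (3 + 11)/2 = 7
E[Y] = 7 * 7 - 1 = 48

48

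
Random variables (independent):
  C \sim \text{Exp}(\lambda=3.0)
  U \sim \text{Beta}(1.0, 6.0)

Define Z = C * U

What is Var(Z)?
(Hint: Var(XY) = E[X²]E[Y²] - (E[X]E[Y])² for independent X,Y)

Var(XY) = E[X²]E[Y²] - (E[X]E[Y])²
E[C] = 0.33333333, Var(C) = 0.11111111
E[U] = 0.14285714, Var(U) = 0.015306122
E[C²] = 0.11111111 + 0.33333333² = 0.22222222
E[U²] = 0.015306122 + 0.14285714² = 0.035714286
Var(Z) = 0.22222222*0.035714286 - (0.33333333*0.14285714)²
= 0.0079365079 - 0.0022675737 = 0.0056689342

0.0056689342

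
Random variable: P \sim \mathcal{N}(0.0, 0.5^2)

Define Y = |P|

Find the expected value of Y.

For X ~ N(0, 0.5²), E[|X|] = sigma * sqrt(2/pi)
= 0.5 * sqrt(2/pi) = 0.39894228

0.39894228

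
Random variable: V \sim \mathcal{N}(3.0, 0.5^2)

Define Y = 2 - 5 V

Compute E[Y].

For Y = -5V + 2:
E[Y] = -5 * E[V] + 2
E[V] = 3.0 = 3
E[Y] = -5 * 3 + 2 = -13

-13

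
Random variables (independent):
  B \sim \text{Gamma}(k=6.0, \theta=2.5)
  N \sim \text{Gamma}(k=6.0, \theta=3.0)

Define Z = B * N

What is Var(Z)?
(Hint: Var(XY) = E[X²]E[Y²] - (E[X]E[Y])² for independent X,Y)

Var(XY) = E[X²]E[Y²] - (E[X]E[Y])²
E[B] = 15, Var(B) = 37.5
E[N] = 18, Var(N) = 54
E[B²] = 37.5 + 15² = 262.5
E[N²] = 54 + 18² = 378
Var(Z) = 262.5*378 - (15*18)²
= 99225 - 72900 = 26325

26325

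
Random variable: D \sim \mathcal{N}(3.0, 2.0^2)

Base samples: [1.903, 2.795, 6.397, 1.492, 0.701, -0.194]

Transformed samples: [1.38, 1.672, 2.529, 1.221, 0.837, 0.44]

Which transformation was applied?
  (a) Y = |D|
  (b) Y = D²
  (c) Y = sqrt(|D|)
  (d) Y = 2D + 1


Checking option (c) Y = sqrt(|D|):
  D = 1.903 -> Y = 1.38 ✓
  D = 2.795 -> Y = 1.672 ✓
  D = 6.397 -> Y = 2.529 ✓
All samples match this transformation.

(c) sqrt(|D|)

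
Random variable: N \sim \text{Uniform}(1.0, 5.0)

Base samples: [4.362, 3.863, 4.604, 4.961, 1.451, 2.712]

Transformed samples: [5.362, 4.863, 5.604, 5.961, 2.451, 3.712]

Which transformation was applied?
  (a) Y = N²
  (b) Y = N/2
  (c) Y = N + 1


Checking option (c) Y = N + 1:
  N = 4.362 -> Y = 5.362 ✓
  N = 3.863 -> Y = 4.863 ✓
  N = 4.604 -> Y = 5.604 ✓
All samples match this transformation.

(c) N + 1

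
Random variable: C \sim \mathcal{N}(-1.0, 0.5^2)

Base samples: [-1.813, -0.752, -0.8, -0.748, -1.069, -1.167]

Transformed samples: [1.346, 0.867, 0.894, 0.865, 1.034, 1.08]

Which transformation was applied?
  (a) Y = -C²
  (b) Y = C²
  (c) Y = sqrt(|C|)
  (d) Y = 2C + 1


Checking option (c) Y = sqrt(|C|):
  C = -1.813 -> Y = 1.346 ✓
  C = -0.752 -> Y = 0.867 ✓
  C = -0.8 -> Y = 0.894 ✓
All samples match this transformation.

(c) sqrt(|C|)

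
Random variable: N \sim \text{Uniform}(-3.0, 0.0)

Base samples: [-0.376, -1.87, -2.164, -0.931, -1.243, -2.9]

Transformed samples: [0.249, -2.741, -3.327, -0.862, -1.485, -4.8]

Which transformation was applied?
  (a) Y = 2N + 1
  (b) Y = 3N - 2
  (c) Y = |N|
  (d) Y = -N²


Checking option (a) Y = 2N + 1:
  N = -0.376 -> Y = 0.249 ✓
  N = -1.87 -> Y = -2.741 ✓
  N = -2.164 -> Y = -3.327 ✓
All samples match this transformation.

(a) 2N + 1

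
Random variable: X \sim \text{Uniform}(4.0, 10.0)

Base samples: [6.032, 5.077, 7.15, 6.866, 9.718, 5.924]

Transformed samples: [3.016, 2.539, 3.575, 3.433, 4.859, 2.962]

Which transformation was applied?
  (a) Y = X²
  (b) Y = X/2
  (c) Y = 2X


Checking option (b) Y = X/2:
  X = 6.032 -> Y = 3.016 ✓
  X = 5.077 -> Y = 2.539 ✓
  X = 7.15 -> Y = 3.575 ✓
All samples match this transformation.

(b) X/2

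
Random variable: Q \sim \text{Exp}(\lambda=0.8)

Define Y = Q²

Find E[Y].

Using E[X²] = Var(X) + (E[X])²:
E[Q] = 1.25
Var(Q) = 1/0.8^2 = 1.5625
E[Q²] = 1.5625 + 1.25² = 1.5625 + 1.5625 = 3.125

3.125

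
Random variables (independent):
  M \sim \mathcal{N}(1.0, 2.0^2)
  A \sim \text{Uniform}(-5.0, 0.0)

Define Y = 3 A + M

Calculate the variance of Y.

For independent RVs: Var(aX + bY) = a²Var(X) + b²Var(Y)
Var(M) = 4
Var(A) = 2.0833333
Var(Y) = 1²*4 + 3²*2.0833333
= 1*4 + 9*2.0833333 = 22.75

22.75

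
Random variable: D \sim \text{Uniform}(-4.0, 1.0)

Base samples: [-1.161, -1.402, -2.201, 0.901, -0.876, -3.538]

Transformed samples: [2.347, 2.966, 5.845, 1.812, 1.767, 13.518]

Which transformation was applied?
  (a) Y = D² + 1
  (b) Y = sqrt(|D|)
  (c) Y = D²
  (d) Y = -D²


Checking option (a) Y = D² + 1:
  D = -1.161 -> Y = 2.347 ✓
  D = -1.402 -> Y = 2.966 ✓
  D = -2.201 -> Y = 5.845 ✓
All samples match this transformation.

(a) D² + 1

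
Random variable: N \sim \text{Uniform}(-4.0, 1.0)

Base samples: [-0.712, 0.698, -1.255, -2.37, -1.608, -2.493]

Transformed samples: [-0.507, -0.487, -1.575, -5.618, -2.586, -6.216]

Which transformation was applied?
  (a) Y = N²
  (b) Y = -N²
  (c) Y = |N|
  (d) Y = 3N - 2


Checking option (b) Y = -N²:
  N = -0.712 -> Y = -0.507 ✓
  N = 0.698 -> Y = -0.487 ✓
  N = -1.255 -> Y = -1.575 ✓
All samples match this transformation.

(b) -N²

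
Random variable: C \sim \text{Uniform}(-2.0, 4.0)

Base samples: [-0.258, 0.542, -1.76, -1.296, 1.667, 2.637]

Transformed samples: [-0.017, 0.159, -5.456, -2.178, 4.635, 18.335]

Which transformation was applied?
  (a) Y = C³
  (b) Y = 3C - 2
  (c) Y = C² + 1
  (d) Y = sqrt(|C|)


Checking option (a) Y = C³:
  C = -0.258 -> Y = -0.017 ✓
  C = 0.542 -> Y = 0.159 ✓
  C = -1.76 -> Y = -5.456 ✓
All samples match this transformation.

(a) C³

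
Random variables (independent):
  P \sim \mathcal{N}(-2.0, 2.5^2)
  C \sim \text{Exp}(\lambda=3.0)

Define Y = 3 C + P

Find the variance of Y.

For independent RVs: Var(aX + bY) = a²Var(X) + b²Var(Y)
Var(P) = 6.25
Var(C) = 0.11111111
Var(Y) = 1²*6.25 + 3²*0.11111111
= 1*6.25 + 9*0.11111111 = 7.25

7.25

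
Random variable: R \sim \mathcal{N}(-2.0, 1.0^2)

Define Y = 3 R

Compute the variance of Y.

For Y = aR + b: Var(Y) = a² * Var(R)
Var(R) = 1.0^2 = 1
Var(Y) = 3² * 1 = 9 * 1 = 9

9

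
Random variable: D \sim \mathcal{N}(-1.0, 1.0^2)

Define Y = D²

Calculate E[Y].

E[D²] = Var(D) + (E[D])² = 1 + 1 = 2

2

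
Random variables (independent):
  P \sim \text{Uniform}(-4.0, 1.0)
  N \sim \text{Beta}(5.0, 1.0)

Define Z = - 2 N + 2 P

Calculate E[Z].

E[Z] = 2*E[P] - 2*E[N]
E[P] = -1.5
E[N] = 0.83333333
E[Z] = 2*(-1.5) - 2*0.83333333 = -4.6666667

-4.6666667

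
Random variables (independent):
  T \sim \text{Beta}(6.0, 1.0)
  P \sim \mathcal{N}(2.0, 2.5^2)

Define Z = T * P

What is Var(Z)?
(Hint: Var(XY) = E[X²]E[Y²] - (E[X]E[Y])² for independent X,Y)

Var(XY) = E[X²]E[Y²] - (E[X]E[Y])²
E[T] = 0.85714286, Var(T) = 0.015306122
E[P] = 2, Var(P) = 6.25
E[T²] = 0.015306122 + 0.85714286² = 0.75
E[P²] = 6.25 + 2² = 10.25
Var(Z) = 0.75*10.25 - (0.85714286*2)²
= 7.6875 - 2.9387755 = 4.7487245

4.7487245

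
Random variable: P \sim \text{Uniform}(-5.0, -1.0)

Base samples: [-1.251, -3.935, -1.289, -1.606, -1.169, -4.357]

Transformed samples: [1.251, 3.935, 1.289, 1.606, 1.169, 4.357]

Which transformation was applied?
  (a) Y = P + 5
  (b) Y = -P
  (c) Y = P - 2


Checking option (b) Y = -P:
  P = -1.251 -> Y = 1.251 ✓
  P = -3.935 -> Y = 3.935 ✓
  P = -1.289 -> Y = 1.289 ✓
All samples match this transformation.

(b) -P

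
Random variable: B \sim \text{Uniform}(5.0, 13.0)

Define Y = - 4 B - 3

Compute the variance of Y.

For Y = aB + b: Var(Y) = a² * Var(B)
Var(B) = (13 - 5)^2/12 = 5.3333333
Var(Y) = (-4)² * 5.3333333 = 16 * 5.3333333 = 85.333333

85.333333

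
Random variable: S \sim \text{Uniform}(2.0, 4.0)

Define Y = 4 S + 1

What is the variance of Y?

For Y = aS + b: Var(Y) = a² * Var(S)
Var(S) = (4 - 2)^2/12 = 0.33333333
Var(Y) = 4² * 0.33333333 = 16 * 0.33333333 = 5.3333333

5.3333333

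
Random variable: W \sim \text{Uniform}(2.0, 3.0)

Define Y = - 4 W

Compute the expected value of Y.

For Y = -4W:
E[Y] = -4 * E[W]
E[W] = (2 + 3)/2 = 2.5
E[Y] = -4 * 2.5 = -10

-10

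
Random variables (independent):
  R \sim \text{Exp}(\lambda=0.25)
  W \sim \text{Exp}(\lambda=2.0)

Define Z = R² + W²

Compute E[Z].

E[Z] = E[R²] + E[W²]
E[R²] = Var(R) + E[R]² = 16 + 16 = 32
E[W²] = Var(W) + E[W]² = 0.25 + 0.25 = 0.5
E[Z] = 32 + 0.5 = 32.5

32.5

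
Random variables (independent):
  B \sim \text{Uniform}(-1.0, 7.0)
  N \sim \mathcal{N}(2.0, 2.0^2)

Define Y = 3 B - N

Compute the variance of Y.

For independent RVs: Var(aX + bY) = a²Var(X) + b²Var(Y)
Var(B) = 5.3333333
Var(N) = 4
Var(Y) = 3²*5.3333333 + (-1)²*4
= 9*5.3333333 + 1*4 = 52

52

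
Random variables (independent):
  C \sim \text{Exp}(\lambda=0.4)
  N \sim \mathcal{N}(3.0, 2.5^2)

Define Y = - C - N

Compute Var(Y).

For independent RVs: Var(aX + bY) = a²Var(X) + b²Var(Y)
Var(C) = 6.25
Var(N) = 6.25
Var(Y) = (-1)²*6.25 + (-1)²*6.25
= 1*6.25 + 1*6.25 = 12.5

12.5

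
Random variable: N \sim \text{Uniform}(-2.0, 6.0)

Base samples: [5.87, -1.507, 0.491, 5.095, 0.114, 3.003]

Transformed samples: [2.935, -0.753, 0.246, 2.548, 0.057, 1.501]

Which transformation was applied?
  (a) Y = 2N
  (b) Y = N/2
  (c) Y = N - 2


Checking option (b) Y = N/2:
  N = 5.87 -> Y = 2.935 ✓
  N = -1.507 -> Y = -0.753 ✓
  N = 0.491 -> Y = 0.246 ✓
All samples match this transformation.

(b) N/2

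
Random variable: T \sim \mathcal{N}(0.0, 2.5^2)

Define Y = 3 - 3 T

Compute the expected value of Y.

For Y = -3T + 3:
E[Y] = -3 * E[T] + 3
E[T] = 0.0 = 0
E[Y] = -3 * 0 + 3 = 3

3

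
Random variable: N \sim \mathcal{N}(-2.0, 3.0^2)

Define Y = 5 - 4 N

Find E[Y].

For Y = -4N + 5:
E[Y] = -4 * E[N] + 5
E[N] = -2.0 = -2
E[Y] = -4 * (-2) + 5 = 13

13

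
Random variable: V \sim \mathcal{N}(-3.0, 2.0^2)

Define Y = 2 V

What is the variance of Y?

For Y = aV + b: Var(Y) = a² * Var(V)
Var(V) = 2.0^2 = 4
Var(Y) = 2² * 4 = 4 * 4 = 16

16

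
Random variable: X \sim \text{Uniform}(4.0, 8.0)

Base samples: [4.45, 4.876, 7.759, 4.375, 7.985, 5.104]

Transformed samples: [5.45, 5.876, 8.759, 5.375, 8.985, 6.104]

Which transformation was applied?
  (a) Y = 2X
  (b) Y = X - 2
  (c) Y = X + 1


Checking option (c) Y = X + 1:
  X = 4.45 -> Y = 5.45 ✓
  X = 4.876 -> Y = 5.876 ✓
  X = 7.759 -> Y = 8.759 ✓
All samples match this transformation.

(c) X + 1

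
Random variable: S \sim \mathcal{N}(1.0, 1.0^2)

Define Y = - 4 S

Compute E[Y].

For Y = -4S:
E[Y] = -4 * E[S]
E[S] = 1.0 = 1
E[Y] = -4 * 1 = -4

-4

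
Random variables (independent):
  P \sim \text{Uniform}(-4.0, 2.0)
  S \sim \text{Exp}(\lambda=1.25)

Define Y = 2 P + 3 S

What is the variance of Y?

For independent RVs: Var(aX + bY) = a²Var(X) + b²Var(Y)
Var(P) = 3
Var(S) = 0.64
Var(Y) = 2²*3 + 3²*0.64
= 4*3 + 9*0.64 = 17.76

17.76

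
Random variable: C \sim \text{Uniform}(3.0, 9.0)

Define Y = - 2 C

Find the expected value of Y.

For Y = -2C:
E[Y] = -2 * E[C]
E[C] = (3 + 9)/2 = 6
E[Y] = -2 * 6 = -12

-12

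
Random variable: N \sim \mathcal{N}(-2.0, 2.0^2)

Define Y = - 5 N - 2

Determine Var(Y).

For Y = aN + b: Var(Y) = a² * Var(N)
Var(N) = 2.0^2 = 4
Var(Y) = (-5)² * 4 = 25 * 4 = 100

100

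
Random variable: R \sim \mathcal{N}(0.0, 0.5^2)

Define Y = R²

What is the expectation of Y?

Using E[X²] = Var(X) + (E[X])²:
E[R] = 0
Var(R) = 0.5^2 = 0.25
E[R²] = 0.25 + 0² = 0.25 + 0 = 0.25

0.25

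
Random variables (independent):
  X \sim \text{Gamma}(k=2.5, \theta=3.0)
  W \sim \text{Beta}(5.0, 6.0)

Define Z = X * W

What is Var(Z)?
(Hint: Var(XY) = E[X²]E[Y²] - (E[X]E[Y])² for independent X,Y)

Var(XY) = E[X²]E[Y²] - (E[X]E[Y])²
E[X] = 7.5, Var(X) = 22.5
E[W] = 0.45454545, Var(W) = 0.020661157
E[X²] = 22.5 + 7.5² = 78.75
E[W²] = 0.020661157 + 0.45454545² = 0.22727273
Var(Z) = 78.75*0.22727273 - (7.5*0.45454545)²
= 17.897727 - 11.621901 = 6.2758264

6.2758264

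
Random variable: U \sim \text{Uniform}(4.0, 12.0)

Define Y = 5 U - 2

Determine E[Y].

For Y = 5U - 2:
E[Y] = 5 * E[U] - 2
E[U] = (4 + 12)/2 = 8
E[Y] = 5 * 8 - 2 = 38

38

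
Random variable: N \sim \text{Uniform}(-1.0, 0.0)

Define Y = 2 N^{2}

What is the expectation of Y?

E[Y] = 2*E[N²]
E[N] = -0.5
E[N²] = Var(N) + (E[N])² = 0.083333333 + 0.25 = 0.33333333
E[Y] = 2*0.33333333 = 0.66666667

0.66666667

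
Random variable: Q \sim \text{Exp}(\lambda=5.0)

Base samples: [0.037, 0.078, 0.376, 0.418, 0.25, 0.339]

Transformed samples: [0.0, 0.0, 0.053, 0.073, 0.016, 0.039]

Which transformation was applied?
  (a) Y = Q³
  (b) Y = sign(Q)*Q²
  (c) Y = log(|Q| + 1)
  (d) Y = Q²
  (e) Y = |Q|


Checking option (a) Y = Q³:
  Q = 0.037 -> Y = 0.0 ✓
  Q = 0.078 -> Y = 0.0 ✓
  Q = 0.376 -> Y = 0.053 ✓
All samples match this transformation.

(a) Q³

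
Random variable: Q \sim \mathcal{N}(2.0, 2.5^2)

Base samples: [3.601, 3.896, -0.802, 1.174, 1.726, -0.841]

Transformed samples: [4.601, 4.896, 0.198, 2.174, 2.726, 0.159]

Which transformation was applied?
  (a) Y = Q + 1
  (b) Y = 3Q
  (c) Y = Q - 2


Checking option (a) Y = Q + 1:
  Q = 3.601 -> Y = 4.601 ✓
  Q = 3.896 -> Y = 4.896 ✓
  Q = -0.802 -> Y = 0.198 ✓
All samples match this transformation.

(a) Q + 1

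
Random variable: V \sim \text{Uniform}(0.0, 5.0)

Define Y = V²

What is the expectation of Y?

E[V²] = Var(V) + (E[V])² = 2.0833333 + 6.25 = 8.3333333

8.3333333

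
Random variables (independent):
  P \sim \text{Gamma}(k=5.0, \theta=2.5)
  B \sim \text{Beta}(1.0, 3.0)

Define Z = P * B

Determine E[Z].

For independent RVs: E[XY] = E[X]*E[Y]
E[P] = 12.5
E[B] = 0.25
E[Z] = 12.5 * 0.25 = 3.125

3.125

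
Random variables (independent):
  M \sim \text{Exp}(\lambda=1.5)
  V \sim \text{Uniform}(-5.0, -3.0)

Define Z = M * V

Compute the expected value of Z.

For independent RVs: E[XY] = E[X]*E[Y]
E[M] = 0.66666667
E[V] = -4
E[Z] = 0.66666667 * (-4) = -2.6666667

-2.6666667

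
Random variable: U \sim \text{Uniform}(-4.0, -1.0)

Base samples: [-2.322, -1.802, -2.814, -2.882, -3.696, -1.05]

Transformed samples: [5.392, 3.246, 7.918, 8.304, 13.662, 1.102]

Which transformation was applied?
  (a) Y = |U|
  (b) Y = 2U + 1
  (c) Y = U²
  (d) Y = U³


Checking option (c) Y = U²:
  U = -2.322 -> Y = 5.392 ✓
  U = -1.802 -> Y = 3.246 ✓
  U = -2.814 -> Y = 7.918 ✓
All samples match this transformation.

(c) U²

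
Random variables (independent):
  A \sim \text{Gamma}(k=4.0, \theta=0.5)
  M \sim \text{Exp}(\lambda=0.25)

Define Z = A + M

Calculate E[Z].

E[Z] = 1*E[A] + 1*E[M]
E[A] = 2
E[M] = 4
E[Z] = 1*2 + 1*4 = 6

6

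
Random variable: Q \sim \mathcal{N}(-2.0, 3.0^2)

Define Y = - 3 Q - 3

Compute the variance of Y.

For Y = aQ + b: Var(Y) = a² * Var(Q)
Var(Q) = 3.0^2 = 9
Var(Y) = (-3)² * 9 = 9 * 9 = 81

81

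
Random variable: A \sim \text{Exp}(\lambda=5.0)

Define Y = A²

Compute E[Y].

Using E[X²] = Var(X) + (E[X])²:
E[A] = 0.2
Var(A) = 1/5.0^2 = 0.04
E[A²] = 0.04 + 0.2² = 0.04 + 0.04 = 0.08

0.08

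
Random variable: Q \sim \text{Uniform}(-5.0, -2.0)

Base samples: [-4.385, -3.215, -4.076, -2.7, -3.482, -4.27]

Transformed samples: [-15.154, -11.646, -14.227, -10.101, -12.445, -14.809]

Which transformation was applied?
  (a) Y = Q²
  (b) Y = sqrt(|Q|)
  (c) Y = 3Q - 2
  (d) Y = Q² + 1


Checking option (c) Y = 3Q - 2:
  Q = -4.385 -> Y = -15.154 ✓
  Q = -3.215 -> Y = -11.646 ✓
  Q = -4.076 -> Y = -14.227 ✓
All samples match this transformation.

(c) 3Q - 2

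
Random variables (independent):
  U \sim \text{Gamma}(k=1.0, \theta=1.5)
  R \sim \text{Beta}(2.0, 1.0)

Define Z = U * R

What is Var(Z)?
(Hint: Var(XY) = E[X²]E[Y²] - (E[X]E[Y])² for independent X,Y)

Var(XY) = E[X²]E[Y²] - (E[X]E[Y])²
E[U] = 1.5, Var(U) = 2.25
E[R] = 0.66666667, Var(R) = 0.055555556
E[U²] = 2.25 + 1.5² = 4.5
E[R²] = 0.055555556 + 0.66666667² = 0.5
Var(Z) = 4.5*0.5 - (1.5*0.66666667)²
= 2.25 - 1 = 1.25

1.25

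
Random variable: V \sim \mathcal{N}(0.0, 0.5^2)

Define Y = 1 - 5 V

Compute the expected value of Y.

For Y = -5V + 1:
E[Y] = -5 * E[V] + 1
E[V] = 0.0 = 0
E[Y] = -5 * 0 + 1 = 1

1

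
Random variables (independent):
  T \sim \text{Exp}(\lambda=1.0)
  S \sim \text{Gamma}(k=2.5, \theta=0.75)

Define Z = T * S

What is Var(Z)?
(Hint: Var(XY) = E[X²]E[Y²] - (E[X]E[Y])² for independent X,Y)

Var(XY) = E[X²]E[Y²] - (E[X]E[Y])²
E[T] = 1, Var(T) = 1
E[S] = 1.875, Var(S) = 1.40625
E[T²] = 1 + 1² = 2
E[S²] = 1.40625 + 1.875² = 4.921875
Var(Z) = 2*4.921875 - (1*1.875)²
= 9.84375 - 3.515625 = 6.328125

6.328125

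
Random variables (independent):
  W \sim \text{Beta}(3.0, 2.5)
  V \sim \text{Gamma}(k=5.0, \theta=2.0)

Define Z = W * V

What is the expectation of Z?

For independent RVs: E[XY] = E[X]*E[Y]
E[W] = 0.54545455
E[V] = 10
E[Z] = 0.54545455 * 10 = 5.4545455

5.4545455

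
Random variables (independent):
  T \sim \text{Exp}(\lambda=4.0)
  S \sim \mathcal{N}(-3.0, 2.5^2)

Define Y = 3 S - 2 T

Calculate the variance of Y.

For independent RVs: Var(aX + bY) = a²Var(X) + b²Var(Y)
Var(T) = 0.0625
Var(S) = 6.25
Var(Y) = (-2)²*0.0625 + 3²*6.25
= 4*0.0625 + 9*6.25 = 56.5

56.5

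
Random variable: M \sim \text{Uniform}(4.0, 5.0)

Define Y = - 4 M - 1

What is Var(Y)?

For Y = aM + b: Var(Y) = a² * Var(M)
Var(M) = (5 - 4)^2/12 = 0.083333333
Var(Y) = (-4)² * 0.083333333 = 16 * 0.083333333 = 1.3333333

1.3333333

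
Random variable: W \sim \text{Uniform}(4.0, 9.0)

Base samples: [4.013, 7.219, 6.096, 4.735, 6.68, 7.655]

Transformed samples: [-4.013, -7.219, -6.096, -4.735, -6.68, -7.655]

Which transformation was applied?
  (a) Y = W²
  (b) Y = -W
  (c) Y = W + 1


Checking option (b) Y = -W:
  W = 4.013 -> Y = -4.013 ✓
  W = 7.219 -> Y = -7.219 ✓
  W = 6.096 -> Y = -6.096 ✓
All samples match this transformation.

(b) -W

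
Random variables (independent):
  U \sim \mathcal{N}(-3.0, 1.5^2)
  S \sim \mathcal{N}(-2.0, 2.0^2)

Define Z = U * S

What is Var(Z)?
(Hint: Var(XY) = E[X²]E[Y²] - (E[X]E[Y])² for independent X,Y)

Var(XY) = E[X²]E[Y²] - (E[X]E[Y])²
E[U] = -3, Var(U) = 2.25
E[S] = -2, Var(S) = 4
E[U²] = 2.25 + (-3)² = 11.25
E[S²] = 4 + (-2)² = 8
Var(Z) = 11.25*8 - (-3*(-2))²
= 90 - 36 = 54

54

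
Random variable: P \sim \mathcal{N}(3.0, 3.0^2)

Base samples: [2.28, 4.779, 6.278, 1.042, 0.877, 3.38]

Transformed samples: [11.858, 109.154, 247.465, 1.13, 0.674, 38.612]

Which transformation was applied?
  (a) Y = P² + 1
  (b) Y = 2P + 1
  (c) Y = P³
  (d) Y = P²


Checking option (c) Y = P³:
  P = 2.28 -> Y = 11.858 ✓
  P = 4.779 -> Y = 109.154 ✓
  P = 6.278 -> Y = 247.465 ✓
All samples match this transformation.

(c) P³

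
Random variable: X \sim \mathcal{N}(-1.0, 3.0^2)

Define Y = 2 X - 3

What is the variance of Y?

For Y = aX + b: Var(Y) = a² * Var(X)
Var(X) = 3.0^2 = 9
Var(Y) = 2² * 9 = 4 * 9 = 36

36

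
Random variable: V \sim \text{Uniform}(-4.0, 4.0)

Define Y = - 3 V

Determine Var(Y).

For Y = aV + b: Var(Y) = a² * Var(V)
Var(V) = (4 + 4)^2/12 = 5.3333333
Var(Y) = (-3)² * 5.3333333 = 9 * 5.3333333 = 48

48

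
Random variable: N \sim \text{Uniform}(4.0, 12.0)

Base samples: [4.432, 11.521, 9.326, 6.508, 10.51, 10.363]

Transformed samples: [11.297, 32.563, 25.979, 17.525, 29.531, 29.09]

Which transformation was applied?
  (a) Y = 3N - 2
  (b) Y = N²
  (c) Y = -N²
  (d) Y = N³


Checking option (a) Y = 3N - 2:
  N = 4.432 -> Y = 11.297 ✓
  N = 11.521 -> Y = 32.563 ✓
  N = 9.326 -> Y = 25.979 ✓
All samples match this transformation.

(a) 3N - 2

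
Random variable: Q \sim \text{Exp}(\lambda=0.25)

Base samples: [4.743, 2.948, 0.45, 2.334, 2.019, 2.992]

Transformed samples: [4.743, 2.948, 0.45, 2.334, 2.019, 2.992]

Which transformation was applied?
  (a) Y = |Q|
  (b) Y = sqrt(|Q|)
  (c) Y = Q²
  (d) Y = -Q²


Checking option (a) Y = |Q|:
  Q = 4.743 -> Y = 4.743 ✓
  Q = 2.948 -> Y = 2.948 ✓
  Q = 0.45 -> Y = 0.45 ✓
All samples match this transformation.

(a) |Q|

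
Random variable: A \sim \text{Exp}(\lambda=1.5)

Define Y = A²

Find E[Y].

Using E[X²] = Var(X) + (E[X])²:
E[A] = 0.66666667
Var(A) = 1/1.5^2 = 0.44444444
E[A²] = 0.44444444 + 0.66666667² = 0.44444444 + 0.44444444 = 0.88888889

0.88888889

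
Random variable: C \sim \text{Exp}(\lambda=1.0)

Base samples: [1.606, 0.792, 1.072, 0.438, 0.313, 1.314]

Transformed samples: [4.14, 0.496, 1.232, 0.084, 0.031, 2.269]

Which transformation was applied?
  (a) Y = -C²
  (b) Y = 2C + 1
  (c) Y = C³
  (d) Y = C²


Checking option (c) Y = C³:
  C = 1.606 -> Y = 4.14 ✓
  C = 0.792 -> Y = 0.496 ✓
  C = 1.072 -> Y = 1.232 ✓
All samples match this transformation.

(c) C³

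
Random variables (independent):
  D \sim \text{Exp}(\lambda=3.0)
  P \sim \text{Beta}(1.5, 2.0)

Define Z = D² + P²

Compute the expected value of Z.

E[Z] = E[D²] + E[P²]
E[D²] = Var(D) + E[D]² = 0.11111111 + 0.11111111 = 0.22222222
E[P²] = Var(P) + E[P]² = 0.054421769 + 0.18367347 = 0.23809524
E[Z] = 0.22222222 + 0.23809524 = 0.46031746

0.46031746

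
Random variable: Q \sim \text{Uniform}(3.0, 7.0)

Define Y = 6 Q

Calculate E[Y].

For Y = 6Q:
E[Y] = 6 * E[Q]
E[Q] = (3 + 7)/2 = 5
E[Y] = 6 * 5 = 30

30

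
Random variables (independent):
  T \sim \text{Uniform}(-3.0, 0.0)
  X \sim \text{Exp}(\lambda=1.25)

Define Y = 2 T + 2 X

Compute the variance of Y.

For independent RVs: Var(aX + bY) = a²Var(X) + b²Var(Y)
Var(T) = 0.75
Var(X) = 0.64
Var(Y) = 2²*0.75 + 2²*0.64
= 4*0.75 + 4*0.64 = 5.56

5.56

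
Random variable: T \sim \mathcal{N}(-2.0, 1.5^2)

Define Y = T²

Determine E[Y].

Using E[X²] = Var(X) + (E[X])²:
E[T] = -2
Var(T) = 1.5^2 = 2.25
E[T²] = 2.25 + (-2)² = 2.25 + 4 = 6.25

6.25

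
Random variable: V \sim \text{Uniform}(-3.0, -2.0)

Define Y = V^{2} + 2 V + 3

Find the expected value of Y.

E[Y] = 1*E[V²] + 2*E[V] + 3
E[V] = -2.5
E[V²] = Var(V) + (E[V])² = 0.083333333 + 6.25 = 6.3333333
E[Y] = 1*6.3333333 + 2*(-2.5) + 3 = 4.3333333

4.3333333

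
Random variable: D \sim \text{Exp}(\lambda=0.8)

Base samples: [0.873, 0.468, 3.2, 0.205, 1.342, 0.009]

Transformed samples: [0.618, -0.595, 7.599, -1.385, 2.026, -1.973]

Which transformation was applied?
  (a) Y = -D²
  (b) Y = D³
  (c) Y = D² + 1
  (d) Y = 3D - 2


Checking option (d) Y = 3D - 2:
  D = 0.873 -> Y = 0.618 ✓
  D = 0.468 -> Y = -0.595 ✓
  D = 3.2 -> Y = 7.599 ✓
All samples match this transformation.

(d) 3D - 2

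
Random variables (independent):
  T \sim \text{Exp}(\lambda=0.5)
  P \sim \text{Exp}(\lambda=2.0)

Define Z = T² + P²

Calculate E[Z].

E[Z] = E[T²] + E[P²]
E[T²] = Var(T) + E[T]² = 4 + 4 = 8
E[P²] = Var(P) + E[P]² = 0.25 + 0.25 = 0.5
E[Z] = 8 + 0.5 = 8.5

8.5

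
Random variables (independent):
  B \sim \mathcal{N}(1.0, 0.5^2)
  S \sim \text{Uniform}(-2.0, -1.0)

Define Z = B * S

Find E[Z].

For independent RVs: E[XY] = E[X]*E[Y]
E[B] = 1
E[S] = -1.5
E[Z] = 1 * (-1.5) = -1.5

-1.5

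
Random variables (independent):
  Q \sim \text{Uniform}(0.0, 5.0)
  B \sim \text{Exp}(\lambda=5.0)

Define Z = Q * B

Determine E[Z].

For independent RVs: E[XY] = E[X]*E[Y]
E[Q] = 2.5
E[B] = 0.2
E[Z] = 2.5 * 0.2 = 0.5

0.5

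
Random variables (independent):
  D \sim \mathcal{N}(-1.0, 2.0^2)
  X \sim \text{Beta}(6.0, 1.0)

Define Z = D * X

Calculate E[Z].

For independent RVs: E[XY] = E[X]*E[Y]
E[D] = -1
E[X] = 0.85714286
E[Z] = -1 * 0.85714286 = -0.85714286

-0.85714286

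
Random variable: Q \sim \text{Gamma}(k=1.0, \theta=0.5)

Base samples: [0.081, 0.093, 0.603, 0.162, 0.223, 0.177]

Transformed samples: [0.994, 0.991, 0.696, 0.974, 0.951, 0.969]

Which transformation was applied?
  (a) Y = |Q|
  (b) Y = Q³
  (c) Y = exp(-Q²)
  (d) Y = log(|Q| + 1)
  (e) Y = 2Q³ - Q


Checking option (c) Y = exp(-Q²):
  Q = 0.081 -> Y = 0.994 ✓
  Q = 0.093 -> Y = 0.991 ✓
  Q = 0.603 -> Y = 0.696 ✓
All samples match this transformation.

(c) exp(-Q²)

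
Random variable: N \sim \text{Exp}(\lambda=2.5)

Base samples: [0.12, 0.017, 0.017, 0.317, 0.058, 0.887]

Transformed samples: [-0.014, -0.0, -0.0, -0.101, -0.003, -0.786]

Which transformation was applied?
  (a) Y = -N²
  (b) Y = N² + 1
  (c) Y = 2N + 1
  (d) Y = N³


Checking option (a) Y = -N²:
  N = 0.12 -> Y = -0.014 ✓
  N = 0.017 -> Y = -0.0 ✓
  N = 0.017 -> Y = -0.0 ✓
All samples match this transformation.

(a) -N²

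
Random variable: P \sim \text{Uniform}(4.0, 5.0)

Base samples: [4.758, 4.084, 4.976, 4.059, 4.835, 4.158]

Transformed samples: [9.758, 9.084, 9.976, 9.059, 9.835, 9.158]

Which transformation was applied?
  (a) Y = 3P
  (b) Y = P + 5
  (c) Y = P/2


Checking option (b) Y = P + 5:
  P = 4.758 -> Y = 9.758 ✓
  P = 4.084 -> Y = 9.084 ✓
  P = 4.976 -> Y = 9.976 ✓
All samples match this transformation.

(b) P + 5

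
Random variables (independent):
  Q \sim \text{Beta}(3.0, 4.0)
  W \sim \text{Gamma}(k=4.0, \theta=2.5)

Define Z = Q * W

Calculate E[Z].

For independent RVs: E[XY] = E[X]*E[Y]
E[Q] = 0.42857143
E[W] = 10
E[Z] = 0.42857143 * 10 = 4.2857143

4.2857143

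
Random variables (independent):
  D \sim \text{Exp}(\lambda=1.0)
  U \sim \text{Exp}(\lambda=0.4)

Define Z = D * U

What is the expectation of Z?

For independent RVs: E[XY] = E[X]*E[Y]
E[D] = 1
E[U] = 2.5
E[Z] = 1 * 2.5 = 2.5

2.5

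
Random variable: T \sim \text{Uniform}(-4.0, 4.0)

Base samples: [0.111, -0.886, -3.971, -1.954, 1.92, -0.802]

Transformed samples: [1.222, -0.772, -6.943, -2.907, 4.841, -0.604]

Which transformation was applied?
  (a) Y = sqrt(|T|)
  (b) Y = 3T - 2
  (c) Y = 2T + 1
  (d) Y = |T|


Checking option (c) Y = 2T + 1:
  T = 0.111 -> Y = 1.222 ✓
  T = -0.886 -> Y = -0.772 ✓
  T = -3.971 -> Y = -6.943 ✓
All samples match this transformation.

(c) 2T + 1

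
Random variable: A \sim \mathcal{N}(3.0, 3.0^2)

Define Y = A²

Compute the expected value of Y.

Using E[X²] = Var(X) + (E[X])²:
E[A] = 3
Var(A) = 3.0^2 = 9
E[A²] = 9 + 3² = 9 + 9 = 18

18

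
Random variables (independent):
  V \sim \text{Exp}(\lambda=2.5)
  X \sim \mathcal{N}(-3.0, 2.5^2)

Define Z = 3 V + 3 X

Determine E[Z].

E[Z] = 3*E[V] + 3*E[X]
E[V] = 0.4
E[X] = -3
E[Z] = 3*0.4 + 3*(-3) = -7.8

-7.8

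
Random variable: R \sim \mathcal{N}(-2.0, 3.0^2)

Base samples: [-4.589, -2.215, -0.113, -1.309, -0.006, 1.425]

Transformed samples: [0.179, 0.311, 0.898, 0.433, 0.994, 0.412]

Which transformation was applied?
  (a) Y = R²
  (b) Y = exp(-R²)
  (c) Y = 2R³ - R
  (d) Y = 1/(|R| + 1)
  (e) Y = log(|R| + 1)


Checking option (d) Y = 1/(|R| + 1):
  R = -4.589 -> Y = 0.179 ✓
  R = -2.215 -> Y = 0.311 ✓
  R = -0.113 -> Y = 0.898 ✓
All samples match this transformation.

(d) 1/(|R| + 1)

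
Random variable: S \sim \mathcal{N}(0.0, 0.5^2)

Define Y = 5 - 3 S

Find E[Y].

For Y = -3S + 5:
E[Y] = -3 * E[S] + 5
E[S] = 0.0 = 0
E[Y] = -3 * 0 + 5 = 5

5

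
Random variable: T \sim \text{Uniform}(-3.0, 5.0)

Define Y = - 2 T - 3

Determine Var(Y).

For Y = aT + b: Var(Y) = a² * Var(T)
Var(T) = (5 + 3)^2/12 = 5.3333333
Var(Y) = (-2)² * 5.3333333 = 4 * 5.3333333 = 21.333333

21.333333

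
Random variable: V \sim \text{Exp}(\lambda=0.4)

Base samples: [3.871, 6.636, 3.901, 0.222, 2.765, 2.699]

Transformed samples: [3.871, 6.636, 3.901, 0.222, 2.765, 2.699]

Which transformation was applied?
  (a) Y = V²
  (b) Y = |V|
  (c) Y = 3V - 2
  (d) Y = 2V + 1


Checking option (b) Y = |V|:
  V = 3.871 -> Y = 3.871 ✓
  V = 6.636 -> Y = 6.636 ✓
  V = 3.901 -> Y = 3.901 ✓
All samples match this transformation.

(b) |V|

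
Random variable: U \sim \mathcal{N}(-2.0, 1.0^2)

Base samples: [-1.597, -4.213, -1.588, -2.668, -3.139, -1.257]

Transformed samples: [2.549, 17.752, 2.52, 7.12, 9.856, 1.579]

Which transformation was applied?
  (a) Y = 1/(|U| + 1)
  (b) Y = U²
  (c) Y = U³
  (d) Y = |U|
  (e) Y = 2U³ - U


Checking option (b) Y = U²:
  U = -1.597 -> Y = 2.549 ✓
  U = -4.213 -> Y = 17.752 ✓
  U = -1.588 -> Y = 2.52 ✓
All samples match this transformation.

(b) U²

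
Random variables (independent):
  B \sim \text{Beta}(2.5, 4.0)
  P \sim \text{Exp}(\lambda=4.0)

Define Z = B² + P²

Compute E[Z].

E[Z] = E[B²] + E[P²]
E[B²] = Var(B) + E[B]² = 0.031558185 + 0.14792899 = 0.17948718
E[P²] = Var(P) + E[P]² = 0.0625 + 0.0625 = 0.125
E[Z] = 0.17948718 + 0.125 = 0.30448718

0.30448718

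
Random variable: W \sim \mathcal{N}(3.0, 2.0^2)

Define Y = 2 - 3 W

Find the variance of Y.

For Y = aW + b: Var(Y) = a² * Var(W)
Var(W) = 2.0^2 = 4
Var(Y) = (-3)² * 4 = 9 * 4 = 36

36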